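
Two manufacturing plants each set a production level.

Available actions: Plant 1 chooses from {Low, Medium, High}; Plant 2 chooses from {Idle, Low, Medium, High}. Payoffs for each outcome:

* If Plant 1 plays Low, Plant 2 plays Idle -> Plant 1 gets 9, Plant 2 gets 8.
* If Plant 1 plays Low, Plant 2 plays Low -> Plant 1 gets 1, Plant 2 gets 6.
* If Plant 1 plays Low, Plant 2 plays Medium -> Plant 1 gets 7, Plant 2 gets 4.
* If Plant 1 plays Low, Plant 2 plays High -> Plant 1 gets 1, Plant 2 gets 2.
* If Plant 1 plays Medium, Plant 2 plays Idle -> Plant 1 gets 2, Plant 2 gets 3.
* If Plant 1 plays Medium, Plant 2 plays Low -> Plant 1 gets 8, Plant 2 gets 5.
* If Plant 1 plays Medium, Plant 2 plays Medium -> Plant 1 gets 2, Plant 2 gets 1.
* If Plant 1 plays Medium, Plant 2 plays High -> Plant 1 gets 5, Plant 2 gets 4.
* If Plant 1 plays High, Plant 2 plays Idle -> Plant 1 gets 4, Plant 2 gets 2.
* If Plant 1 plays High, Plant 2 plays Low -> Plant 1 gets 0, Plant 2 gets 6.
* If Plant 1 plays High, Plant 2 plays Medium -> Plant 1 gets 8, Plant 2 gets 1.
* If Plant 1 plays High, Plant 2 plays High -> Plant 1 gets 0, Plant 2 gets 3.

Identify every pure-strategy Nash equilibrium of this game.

The pure Nash equilibria are (Low, Idle); (Medium, Low).

(Low, Idle): Plant 1 gets 9, best alternative 4; Plant 2 gets 8, best alternative 6. No profitable deviation — NE.
(Low, Low): Plant 1 can switch to Medium (1 → 8). Not NE.
(Low, Medium): Plant 1 can switch to High (7 → 8). Not NE.
(Low, High): Plant 1 can switch to Medium (1 → 5). Not NE.
(Medium, Idle): Plant 1 can switch to Low (2 → 9). Not NE.
(Medium, Low): Plant 1 gets 8, best alternative 1; Plant 2 gets 5, best alternative 4. No profitable deviation — NE.
(Medium, Medium): Plant 1 can switch to Low (2 → 7). Not NE.
(Medium, High): Plant 2 can switch to Low (4 → 5). Not NE.
(High, Idle): Plant 1 can switch to Low (4 → 9). Not NE.
(High, Low): Plant 1 can switch to Low (0 → 1). Not NE.
(The remaining 2 profiles each have a profitable deviation by the same check.)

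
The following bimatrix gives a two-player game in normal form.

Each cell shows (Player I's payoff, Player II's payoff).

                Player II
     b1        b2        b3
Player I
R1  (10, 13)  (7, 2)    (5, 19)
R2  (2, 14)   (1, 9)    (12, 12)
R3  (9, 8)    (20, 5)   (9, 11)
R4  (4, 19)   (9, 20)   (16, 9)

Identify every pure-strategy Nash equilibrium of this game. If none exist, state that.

No pure-strategy Nash equilibrium.

Player I against b1: payoffs 10, 2, 9, 4 → best response R1.
Player I against b2: payoffs 7, 1, 20, 9 → best response R3.
Player I against b3: payoffs 5, 12, 9, 16 → best response R4.
Player II against R1: payoffs 13, 2, 19 → best response b3.
Player II against R2: payoffs 14, 9, 12 → best response b1.
Player II against R3: payoffs 8, 5, 11 → best response b3.
Player II against R4: payoffs 19, 20, 9 → best response b2.
No profile is a mutual best response for all players.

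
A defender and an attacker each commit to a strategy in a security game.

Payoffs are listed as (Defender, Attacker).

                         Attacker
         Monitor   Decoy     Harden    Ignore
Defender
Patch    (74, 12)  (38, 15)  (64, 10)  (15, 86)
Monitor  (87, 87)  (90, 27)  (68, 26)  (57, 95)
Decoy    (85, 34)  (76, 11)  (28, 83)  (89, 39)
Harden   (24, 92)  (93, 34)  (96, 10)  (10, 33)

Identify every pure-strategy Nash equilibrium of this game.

No pure-strategy Nash equilibrium.

(Patch, Monitor): Defender can switch to Monitor (74 → 87). Not NE.
(Patch, Decoy): Defender can switch to Monitor (38 → 90). Not NE.
(Patch, Harden): Defender can switch to Monitor (64 → 68). Not NE.
(Patch, Ignore): Defender can switch to Monitor (15 → 57). Not NE.
(Monitor, Monitor): Attacker can switch to Ignore (87 → 95). Not NE.
(Monitor, Decoy): Defender can switch to Harden (90 → 93). Not NE.
(The remaining 10 profiles each have a profitable deviation by the same check.)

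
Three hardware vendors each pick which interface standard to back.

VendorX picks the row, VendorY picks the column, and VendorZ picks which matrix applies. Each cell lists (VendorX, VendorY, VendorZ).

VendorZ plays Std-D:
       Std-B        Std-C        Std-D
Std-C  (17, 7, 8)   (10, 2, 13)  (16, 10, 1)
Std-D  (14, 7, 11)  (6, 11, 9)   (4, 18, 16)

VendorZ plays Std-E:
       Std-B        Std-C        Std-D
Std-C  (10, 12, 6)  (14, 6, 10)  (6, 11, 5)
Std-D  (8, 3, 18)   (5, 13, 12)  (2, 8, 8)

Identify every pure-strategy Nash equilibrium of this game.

VendorX against (Std-B, Std-D): payoffs 17, 14 → best response Std-C.
VendorX against (Std-B, Std-E): payoffs 10, 8 → best response Std-C.
VendorX against (Std-C, Std-D): payoffs 10, 6 → best response Std-C.
VendorX against (Std-C, Std-E): payoffs 14, 5 → best response Std-C.
VendorX against (Std-D, Std-D): payoffs 16, 4 → best response Std-C.
VendorX against (Std-D, Std-E): payoffs 6, 2 → best response Std-C.
VendorY against (Std-C, Std-D): payoffs 7, 2, 10 → best response Std-D.
VendorY against (Std-C, Std-E): payoffs 12, 6, 11 → best response Std-B.
VendorY against (Std-D, Std-D): payoffs 7, 11, 18 → best response Std-D.
VendorY against (Std-D, Std-E): payoffs 3, 13, 8 → best response Std-C.
VendorZ against (Std-C, Std-B): payoffs 8, 6 → best response Std-D.
VendorZ against (Std-C, Std-C): payoffs 13, 10 → best response Std-D.
VendorZ against (Std-C, Std-D): payoffs 1, 5 → best response Std-E.
VendorZ against (Std-D, Std-B): payoffs 11, 18 → best response Std-E.
VendorZ against (Std-D, Std-C): payoffs 9, 12 → best response Std-E.
VendorZ against (Std-D, Std-D): payoffs 16, 8 → best response Std-D.
No profile is a mutual best response for all players.

none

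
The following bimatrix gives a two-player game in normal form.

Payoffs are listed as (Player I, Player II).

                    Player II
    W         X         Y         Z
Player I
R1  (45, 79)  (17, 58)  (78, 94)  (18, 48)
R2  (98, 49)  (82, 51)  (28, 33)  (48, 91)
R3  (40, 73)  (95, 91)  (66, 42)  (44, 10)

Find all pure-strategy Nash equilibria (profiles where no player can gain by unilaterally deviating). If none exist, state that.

(R1, W): Player I can switch to R2 (45 → 98). Not NE.
(R1, X): Player I can switch to R2 (17 → 82). Not NE.
(R1, Y): Player I gets 78, best alternative 66; Player II gets 94, best alternative 79. No profitable deviation — NE.
(R1, Z): Player I can switch to R2 (18 → 48). Not NE.
(R2, W): Player II can switch to X (49 → 51). Not NE.
(R2, X): Player I can switch to R3 (82 → 95). Not NE.
(R2, Y): Player I can switch to R1 (28 → 78). Not NE.
(R2, Z): Player I gets 48, best alternative 44; Player II gets 91, best alternative 51. No profitable deviation — NE.
(R3, W): Player I can switch to R1 (40 → 45). Not NE.
(R3, X): Player I gets 95, best alternative 82; Player II gets 91, best alternative 73. No profitable deviation — NE.
(R3, Y): Player I can switch to R1 (66 → 78). Not NE.
(R3, Z): Player I can switch to R2 (44 → 48). Not NE.

(R1, Y); (R2, Z); (R3, X)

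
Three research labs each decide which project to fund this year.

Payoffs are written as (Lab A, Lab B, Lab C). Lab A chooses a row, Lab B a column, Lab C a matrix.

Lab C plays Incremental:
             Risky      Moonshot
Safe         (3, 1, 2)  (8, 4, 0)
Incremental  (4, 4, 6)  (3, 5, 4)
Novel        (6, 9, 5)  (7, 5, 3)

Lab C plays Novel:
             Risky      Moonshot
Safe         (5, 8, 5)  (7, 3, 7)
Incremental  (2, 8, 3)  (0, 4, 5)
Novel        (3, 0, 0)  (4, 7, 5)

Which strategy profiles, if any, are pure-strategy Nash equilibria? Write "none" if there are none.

(Safe, Risky, Incremental): Lab A can switch to Incremental (3 → 4). Not NE.
(Safe, Risky, Novel): Lab A gets 5, best alternative 3; Lab B gets 8, best alternative 3; Lab C gets 5, best alternative 2. No profitable deviation — NE.
(Safe, Moonshot, Incremental): Lab C can switch to Novel (0 → 7). Not NE.
(Safe, Moonshot, Novel): Lab B can switch to Risky (3 → 8). Not NE.
(Incremental, Risky, Incremental): Lab A can switch to Novel (4 → 6). Not NE.
(Incremental, Risky, Novel): Lab A can switch to Safe (2 → 5). Not NE.
(Incremental, Moonshot, Incremental): Lab A can switch to Safe (3 → 8). Not NE.
(Novel, Risky, Incremental): Lab A gets 6, best alternative 4; Lab B gets 9, best alternative 5; Lab C gets 5, best alternative 0. No profitable deviation — NE.
(The remaining 4 profiles each have a profitable deviation by the same check.)

(Safe, Risky, Novel); (Novel, Risky, Incremental)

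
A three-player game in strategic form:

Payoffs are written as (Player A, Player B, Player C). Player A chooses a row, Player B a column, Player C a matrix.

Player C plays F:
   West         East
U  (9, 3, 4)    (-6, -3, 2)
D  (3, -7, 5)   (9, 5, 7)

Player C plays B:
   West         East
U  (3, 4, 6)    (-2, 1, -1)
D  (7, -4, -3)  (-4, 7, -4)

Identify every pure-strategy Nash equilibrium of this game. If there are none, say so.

(D, East, F)

Player A against (West, F): payoffs 9, 3 → best response U.
Player A against (West, B): payoffs 3, 7 → best response D.
Player A against (East, F): payoffs -6, 9 → best response D.
Player A against (East, B): payoffs -2, -4 → best response U.
Player B against (U, F): payoffs 3, -3 → best response West.
Player B against (U, B): payoffs 4, 1 → best response West.
Player B against (D, F): payoffs -7, 5 → best response East.
Player B against (D, B): payoffs -4, 7 → best response East.
Player C against (U, West): payoffs 4, 6 → best response B.
Player C against (U, East): payoffs 2, -1 → best response F.
Player C against (D, West): payoffs 5, -3 → best response F.
Player C against (D, East): payoffs 7, -4 → best response F.
Mutual best responses: (D, East, F).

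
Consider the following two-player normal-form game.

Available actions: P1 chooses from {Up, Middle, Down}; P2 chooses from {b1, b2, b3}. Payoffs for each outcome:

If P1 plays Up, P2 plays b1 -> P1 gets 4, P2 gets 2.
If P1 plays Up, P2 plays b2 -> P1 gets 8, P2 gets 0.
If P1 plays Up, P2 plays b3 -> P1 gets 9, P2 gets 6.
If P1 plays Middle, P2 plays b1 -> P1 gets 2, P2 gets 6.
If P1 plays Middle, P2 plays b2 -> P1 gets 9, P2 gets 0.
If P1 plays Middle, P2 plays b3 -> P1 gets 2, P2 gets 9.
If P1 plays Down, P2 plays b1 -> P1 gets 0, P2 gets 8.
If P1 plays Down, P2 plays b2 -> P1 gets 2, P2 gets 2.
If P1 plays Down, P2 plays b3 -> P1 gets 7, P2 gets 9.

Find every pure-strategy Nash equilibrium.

(Up, b1): P2 can switch to b3 (2 → 6). Not NE.
(Up, b2): P1 can switch to Middle (8 → 9). Not NE.
(Up, b3): P1 gets 9, best alternative 7; P2 gets 6, best alternative 2. No profitable deviation — NE.
(Middle, b1): P1 can switch to Up (2 → 4). Not NE.
(Middle, b2): P2 can switch to b1 (0 → 6). Not NE.
(Middle, b3): P1 can switch to Up (2 → 9). Not NE.
(Down, b1): P1 can switch to Up (0 → 4). Not NE.
(Down, b2): P1 can switch to Up (2 → 8). Not NE.
(Down, b3): P1 can switch to Up (7 → 9). Not NE.

The unique pure-strategy Nash equilibrium is (Up, b3).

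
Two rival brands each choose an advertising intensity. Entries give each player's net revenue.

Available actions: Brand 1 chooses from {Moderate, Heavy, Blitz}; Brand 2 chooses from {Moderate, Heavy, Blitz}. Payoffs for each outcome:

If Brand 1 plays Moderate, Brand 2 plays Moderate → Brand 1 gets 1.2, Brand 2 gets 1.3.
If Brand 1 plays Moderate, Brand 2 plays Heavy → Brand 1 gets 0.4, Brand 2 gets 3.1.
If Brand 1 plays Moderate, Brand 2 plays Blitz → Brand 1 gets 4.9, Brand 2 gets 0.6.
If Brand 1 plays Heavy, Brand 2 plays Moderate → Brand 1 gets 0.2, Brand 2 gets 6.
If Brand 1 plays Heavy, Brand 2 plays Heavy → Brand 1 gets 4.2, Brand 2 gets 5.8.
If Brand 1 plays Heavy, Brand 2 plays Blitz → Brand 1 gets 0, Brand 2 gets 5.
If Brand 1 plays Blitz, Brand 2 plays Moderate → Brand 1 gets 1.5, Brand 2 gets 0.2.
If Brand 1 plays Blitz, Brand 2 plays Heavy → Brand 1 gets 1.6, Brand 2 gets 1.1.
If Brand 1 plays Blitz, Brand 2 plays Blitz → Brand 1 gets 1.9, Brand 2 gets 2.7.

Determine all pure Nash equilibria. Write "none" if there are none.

There is no pure-strategy Nash equilibrium.

(Moderate, Moderate): Brand 1 can switch to Blitz (1.2 → 1.5). Not NE.
(Moderate, Heavy): Brand 1 can switch to Heavy (0.4 → 4.2). Not NE.
(Moderate, Blitz): Brand 2 can switch to Moderate (0.6 → 1.3). Not NE.
(Heavy, Moderate): Brand 1 can switch to Moderate (0.2 → 1.2). Not NE.
(Heavy, Heavy): Brand 2 can switch to Moderate (5.8 → 6). Not NE.
(Heavy, Blitz): Brand 1 can switch to Moderate (0 → 4.9). Not NE.
(Blitz, Moderate): Brand 2 can switch to Heavy (0.2 → 1.1). Not NE.
(Blitz, Heavy): Brand 1 can switch to Heavy (1.6 → 4.2). Not NE.
(Blitz, Blitz): Brand 1 can switch to Moderate (1.9 → 4.9). Not NE.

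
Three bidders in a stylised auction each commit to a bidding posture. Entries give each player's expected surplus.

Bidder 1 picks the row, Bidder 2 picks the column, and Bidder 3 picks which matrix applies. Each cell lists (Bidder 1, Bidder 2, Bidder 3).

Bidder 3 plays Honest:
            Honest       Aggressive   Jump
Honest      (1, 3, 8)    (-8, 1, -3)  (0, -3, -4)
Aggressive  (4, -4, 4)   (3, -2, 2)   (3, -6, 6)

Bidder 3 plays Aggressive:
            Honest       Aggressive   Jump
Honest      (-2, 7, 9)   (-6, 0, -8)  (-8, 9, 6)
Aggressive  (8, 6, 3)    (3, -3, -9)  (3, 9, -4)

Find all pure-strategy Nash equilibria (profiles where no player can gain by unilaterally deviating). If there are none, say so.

For each player, find the best response to each opponent profile; mutual best responses are the pure NE.
Bidder 1 against (Honest, Honest): payoffs 1, 4 → best response Aggressive.
Bidder 1 against (Honest, Aggressive): payoffs -2, 8 → best response Aggressive.
Bidder 1 against (Aggressive, Honest): payoffs -8, 3 → best response Aggressive.
Bidder 1 against (Aggressive, Aggressive): payoffs -6, 3 → best response Aggressive.
Bidder 1 against (Jump, Honest): payoffs 0, 3 → best response Aggressive.
Bidder 1 against (Jump, Aggressive): payoffs -8, 3 → best response Aggressive.
Bidder 2 against (Honest, Honest): payoffs 3, 1, -3 → best response Honest.
Bidder 2 against (Honest, Aggressive): payoffs 7, 0, 9 → best response Jump.
Bidder 2 against (Aggressive, Honest): payoffs -4, -2, -6 → best response Aggressive.
Bidder 2 against (Aggressive, Aggressive): payoffs 6, -3, 9 → best response Jump.
Bidder 3 against (Honest, Honest): payoffs 8, 9 → best response Aggressive.
Bidder 3 against (Honest, Aggressive): payoffs -3, -8 → best response Honest.
Bidder 3 against (Honest, Jump): payoffs -4, 6 → best response Aggressive.
Bidder 3 against (Aggressive, Honest): payoffs 4, 3 → best response Honest.
Bidder 3 against (Aggressive, Aggressive): payoffs 2, -9 → best response Honest.
Bidder 3 against (Aggressive, Jump): payoffs 6, -4 → best response Honest.
Mutual best responses: (Aggressive, Aggressive, Honest).

The unique pure-strategy Nash equilibrium is (Aggressive, Aggressive, Honest).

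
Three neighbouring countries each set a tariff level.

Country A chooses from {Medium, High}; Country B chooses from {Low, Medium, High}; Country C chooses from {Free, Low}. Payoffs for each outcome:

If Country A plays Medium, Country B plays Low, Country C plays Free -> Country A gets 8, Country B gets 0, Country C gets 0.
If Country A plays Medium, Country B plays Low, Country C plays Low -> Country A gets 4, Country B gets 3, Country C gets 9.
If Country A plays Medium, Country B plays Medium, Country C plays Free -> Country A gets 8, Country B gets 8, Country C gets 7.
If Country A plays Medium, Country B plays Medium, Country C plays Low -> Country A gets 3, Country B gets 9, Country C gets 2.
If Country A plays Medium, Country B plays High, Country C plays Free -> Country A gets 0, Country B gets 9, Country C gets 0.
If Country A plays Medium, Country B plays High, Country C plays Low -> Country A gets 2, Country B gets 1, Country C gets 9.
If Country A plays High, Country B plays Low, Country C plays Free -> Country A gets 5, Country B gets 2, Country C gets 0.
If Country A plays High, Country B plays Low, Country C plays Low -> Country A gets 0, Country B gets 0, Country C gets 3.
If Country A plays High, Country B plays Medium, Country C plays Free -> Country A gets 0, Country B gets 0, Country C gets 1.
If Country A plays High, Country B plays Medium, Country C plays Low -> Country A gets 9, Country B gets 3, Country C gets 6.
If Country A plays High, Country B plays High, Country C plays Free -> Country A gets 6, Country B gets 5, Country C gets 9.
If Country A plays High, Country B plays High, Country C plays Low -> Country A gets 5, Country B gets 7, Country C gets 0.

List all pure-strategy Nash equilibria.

Pure NE: (High, High, Free)

Country A against (Low, Free): payoffs 8, 5 → best response Medium.
Country A against (Low, Low): payoffs 4, 0 → best response Medium.
Country A against (Medium, Free): payoffs 8, 0 → best response Medium.
Country A against (Medium, Low): payoffs 3, 9 → best response High.
Country A against (High, Free): payoffs 0, 6 → best response High.
Country A against (High, Low): payoffs 2, 5 → best response High.
Country B against (Medium, Free): payoffs 0, 8, 9 → best response High.
Country B against (Medium, Low): payoffs 3, 9, 1 → best response Medium.
Country B against (High, Free): payoffs 2, 0, 5 → best response High.
Country B against (High, Low): payoffs 0, 3, 7 → best response High.
Country C against (Medium, Low): payoffs 0, 9 → best response Low.
Country C against (Medium, Medium): payoffs 7, 2 → best response Free.
Country C against (Medium, High): payoffs 0, 9 → best response Low.
Country C against (High, Low): payoffs 0, 3 → best response Low.
Country C against (High, Medium): payoffs 1, 6 → best response Low.
Country C against (High, High): payoffs 9, 0 → best response Free.
Mutual best responses: (High, High, Free).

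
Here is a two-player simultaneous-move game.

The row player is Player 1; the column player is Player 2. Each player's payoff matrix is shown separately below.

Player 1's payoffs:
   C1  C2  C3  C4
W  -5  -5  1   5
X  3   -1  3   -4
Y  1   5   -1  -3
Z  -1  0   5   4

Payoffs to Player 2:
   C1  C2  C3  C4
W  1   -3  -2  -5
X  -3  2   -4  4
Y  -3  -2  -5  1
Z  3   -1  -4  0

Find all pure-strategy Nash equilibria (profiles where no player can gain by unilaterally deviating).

There is no pure-strategy Nash equilibrium.

Player 1 against C1: payoffs -5, 3, 1, -1 → best response X.
Player 1 against C2: payoffs -5, -1, 5, 0 → best response Y.
Player 1 against C3: payoffs 1, 3, -1, 5 → best response Z.
Player 1 against C4: payoffs 5, -4, -3, 4 → best response W.
Player 2 against W: payoffs 1, -3, -2, -5 → best response C1.
Player 2 against X: payoffs -3, 2, -4, 4 → best response C4.
Player 2 against Y: payoffs -3, -2, -5, 1 → best response C4.
Player 2 against Z: payoffs 3, -1, -4, 0 → best response C1.
No profile is a mutual best response for all players.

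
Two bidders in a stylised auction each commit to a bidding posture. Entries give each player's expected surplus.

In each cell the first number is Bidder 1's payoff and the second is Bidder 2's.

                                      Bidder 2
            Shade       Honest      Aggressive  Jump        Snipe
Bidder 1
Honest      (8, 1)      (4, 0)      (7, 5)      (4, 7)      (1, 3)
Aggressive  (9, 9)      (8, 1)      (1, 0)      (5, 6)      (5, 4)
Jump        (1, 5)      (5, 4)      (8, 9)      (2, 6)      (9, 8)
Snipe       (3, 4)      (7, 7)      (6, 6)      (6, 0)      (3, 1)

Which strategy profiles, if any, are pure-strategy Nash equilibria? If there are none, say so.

(Aggressive, Shade) and (Jump, Aggressive)

Bidder 1 against Shade: payoffs 8, 9, 1, 3 → best response Aggressive.
Bidder 1 against Honest: payoffs 4, 8, 5, 7 → best response Aggressive.
Bidder 1 against Aggressive: payoffs 7, 1, 8, 6 → best response Jump.
Bidder 1 against Jump: payoffs 4, 5, 2, 6 → best response Snipe.
Bidder 1 against Snipe: payoffs 1, 5, 9, 3 → best response Jump.
Bidder 2 against Honest: payoffs 1, 0, 5, 7, 3 → best response Jump.
Bidder 2 against Aggressive: payoffs 9, 1, 0, 6, 4 → best response Shade.
Bidder 2 against Jump: payoffs 5, 4, 9, 6, 8 → best response Aggressive.
Bidder 2 against Snipe: payoffs 4, 7, 6, 0, 1 → best response Honest.
Mutual best responses: (Aggressive, Shade); (Jump, Aggressive).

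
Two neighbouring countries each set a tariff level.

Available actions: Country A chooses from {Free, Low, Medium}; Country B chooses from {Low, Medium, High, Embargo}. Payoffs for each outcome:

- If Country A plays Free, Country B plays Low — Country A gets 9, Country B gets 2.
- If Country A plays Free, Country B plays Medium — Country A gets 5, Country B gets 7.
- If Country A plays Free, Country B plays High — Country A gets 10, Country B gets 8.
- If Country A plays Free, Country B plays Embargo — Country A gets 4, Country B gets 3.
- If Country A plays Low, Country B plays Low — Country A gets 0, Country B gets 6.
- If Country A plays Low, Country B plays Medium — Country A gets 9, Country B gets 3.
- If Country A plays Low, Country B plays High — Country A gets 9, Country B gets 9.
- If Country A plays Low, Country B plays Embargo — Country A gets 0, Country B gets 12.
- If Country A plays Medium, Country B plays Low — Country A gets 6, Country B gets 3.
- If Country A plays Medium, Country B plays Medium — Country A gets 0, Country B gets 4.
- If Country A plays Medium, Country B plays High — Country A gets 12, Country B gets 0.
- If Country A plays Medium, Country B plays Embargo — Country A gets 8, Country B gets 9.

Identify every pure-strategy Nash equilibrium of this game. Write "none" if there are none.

Mark each player's best response to every combination of opponents' strategies; a profile where every player is best-responding is a pure Nash equilibrium.
Country A against Low: payoffs 9, 0, 6 → best response Free.
Country A against Medium: payoffs 5, 9, 0 → best response Low.
Country A against High: payoffs 10, 9, 12 → best response Medium.
Country A against Embargo: payoffs 4, 0, 8 → best response Medium.
Country B against Free: payoffs 2, 7, 8, 3 → best response High.
Country B against Low: payoffs 6, 3, 9, 12 → best response Embargo.
Country B against Medium: payoffs 3, 4, 0, 9 → best response Embargo.
Mutual best responses: (Medium, Embargo).

The unique pure-strategy Nash equilibrium is (Medium, Embargo).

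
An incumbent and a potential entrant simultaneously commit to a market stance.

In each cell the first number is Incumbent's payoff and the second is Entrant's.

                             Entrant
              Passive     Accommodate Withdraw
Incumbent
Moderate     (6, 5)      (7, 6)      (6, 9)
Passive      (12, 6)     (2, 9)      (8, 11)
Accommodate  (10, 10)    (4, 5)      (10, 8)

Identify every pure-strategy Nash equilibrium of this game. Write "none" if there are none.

none

Mark each player's best response to every combination of opponents' strategies; a profile where every player is best-responding is a pure Nash equilibrium.
Incumbent against Passive: payoffs 6, 12, 10 → best response Passive.
Incumbent against Accommodate: payoffs 7, 2, 4 → best response Moderate.
Incumbent against Withdraw: payoffs 6, 8, 10 → best response Accommodate.
Entrant against Moderate: payoffs 5, 6, 9 → best response Withdraw.
Entrant against Passive: payoffs 6, 9, 11 → best response Withdraw.
Entrant against Accommodate: payoffs 10, 5, 8 → best response Passive.
No profile is a mutual best response for all players.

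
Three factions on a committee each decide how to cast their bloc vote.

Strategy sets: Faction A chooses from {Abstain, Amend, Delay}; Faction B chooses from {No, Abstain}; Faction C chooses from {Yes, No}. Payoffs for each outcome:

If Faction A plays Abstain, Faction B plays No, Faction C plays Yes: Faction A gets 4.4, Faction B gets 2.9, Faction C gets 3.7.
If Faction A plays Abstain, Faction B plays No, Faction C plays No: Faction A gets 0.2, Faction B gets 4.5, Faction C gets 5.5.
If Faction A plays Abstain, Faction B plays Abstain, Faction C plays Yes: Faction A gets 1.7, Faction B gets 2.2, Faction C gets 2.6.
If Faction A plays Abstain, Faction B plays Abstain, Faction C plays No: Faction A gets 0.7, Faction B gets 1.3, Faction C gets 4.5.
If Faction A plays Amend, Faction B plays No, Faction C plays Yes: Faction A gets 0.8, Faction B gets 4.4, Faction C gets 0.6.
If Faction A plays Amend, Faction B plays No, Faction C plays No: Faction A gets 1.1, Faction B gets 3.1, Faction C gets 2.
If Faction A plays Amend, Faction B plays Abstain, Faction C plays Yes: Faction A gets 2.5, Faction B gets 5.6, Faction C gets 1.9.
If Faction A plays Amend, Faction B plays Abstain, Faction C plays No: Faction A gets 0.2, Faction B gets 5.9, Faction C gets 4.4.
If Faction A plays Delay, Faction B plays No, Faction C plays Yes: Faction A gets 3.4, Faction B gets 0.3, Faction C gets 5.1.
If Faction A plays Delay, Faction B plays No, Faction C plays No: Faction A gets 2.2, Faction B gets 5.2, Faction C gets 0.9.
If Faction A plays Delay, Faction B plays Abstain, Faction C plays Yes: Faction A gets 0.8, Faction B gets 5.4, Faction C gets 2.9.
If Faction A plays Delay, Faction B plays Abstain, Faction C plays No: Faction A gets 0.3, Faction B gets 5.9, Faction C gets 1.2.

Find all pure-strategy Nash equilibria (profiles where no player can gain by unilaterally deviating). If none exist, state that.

This game has no pure Nash equilibrium.

Check each profile: it is a Nash equilibrium iff no player can strictly gain by switching unilaterally.
(Abstain, No, Yes): Faction C can switch to No (3.7 → 5.5). Not NE.
(Abstain, No, No): Faction A can switch to Amend (0.2 → 1.1). Not NE.
(Abstain, Abstain, Yes): Faction A can switch to Amend (1.7 → 2.5). Not NE.
(Abstain, Abstain, No): Faction B can switch to No (1.3 → 4.5). Not NE.
(Amend, No, Yes): Faction A can switch to Abstain (0.8 → 4.4). Not NE.
(Amend, No, No): Faction A can switch to Delay (1.1 → 2.2). Not NE.
(Amend, Abstain, Yes): Faction C can switch to No (1.9 → 4.4). Not NE.
(Amend, Abstain, No): Faction A can switch to Abstain (0.2 → 0.7). Not NE.
(The remaining 4 profiles each have a profitable deviation by the same check.)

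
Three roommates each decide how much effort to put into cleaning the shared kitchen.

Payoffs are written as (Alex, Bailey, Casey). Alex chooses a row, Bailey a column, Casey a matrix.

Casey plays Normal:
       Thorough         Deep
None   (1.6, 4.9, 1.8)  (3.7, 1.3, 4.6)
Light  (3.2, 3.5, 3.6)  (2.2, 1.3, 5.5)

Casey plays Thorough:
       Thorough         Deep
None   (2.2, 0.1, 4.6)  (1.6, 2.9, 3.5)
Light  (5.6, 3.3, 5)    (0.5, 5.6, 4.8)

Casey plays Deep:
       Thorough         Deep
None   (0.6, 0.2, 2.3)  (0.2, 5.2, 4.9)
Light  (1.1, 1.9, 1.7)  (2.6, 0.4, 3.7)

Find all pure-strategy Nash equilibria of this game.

Check each profile: it is a Nash equilibrium iff no player can strictly gain by switching unilaterally.
(None, Thorough, Normal): Alex can switch to Light (1.6 → 3.2). Not NE.
(None, Thorough, Thorough): Alex can switch to Light (2.2 → 5.6). Not NE.
(None, Thorough, Deep): Alex can switch to Light (0.6 → 1.1). Not NE.
(None, Deep, Normal): Bailey can switch to Thorough (1.3 → 4.9). Not NE.
(None, Deep, Thorough): Casey can switch to Normal (3.5 → 4.6). Not NE.
(None, Deep, Deep): Alex can switch to Light (0.2 → 2.6). Not NE.
(Light, Thorough, Normal): Casey can switch to Thorough (3.6 → 5). Not NE.
(Light, Thorough, Thorough): Bailey can switch to Deep (3.3 → 5.6). Not NE.
(Light, Thorough, Deep): Casey can switch to Normal (1.7 → 3.6). Not NE.
(Light, Deep, Normal): Alex can switch to None (2.2 → 3.7). Not NE.
(Light, Deep, Thorough): Alex can switch to None (0.5 → 1.6). Not NE.
(Light, Deep, Deep): Bailey can switch to Thorough (0.4 → 1.9). Not NE.

No pure-strategy Nash equilibrium.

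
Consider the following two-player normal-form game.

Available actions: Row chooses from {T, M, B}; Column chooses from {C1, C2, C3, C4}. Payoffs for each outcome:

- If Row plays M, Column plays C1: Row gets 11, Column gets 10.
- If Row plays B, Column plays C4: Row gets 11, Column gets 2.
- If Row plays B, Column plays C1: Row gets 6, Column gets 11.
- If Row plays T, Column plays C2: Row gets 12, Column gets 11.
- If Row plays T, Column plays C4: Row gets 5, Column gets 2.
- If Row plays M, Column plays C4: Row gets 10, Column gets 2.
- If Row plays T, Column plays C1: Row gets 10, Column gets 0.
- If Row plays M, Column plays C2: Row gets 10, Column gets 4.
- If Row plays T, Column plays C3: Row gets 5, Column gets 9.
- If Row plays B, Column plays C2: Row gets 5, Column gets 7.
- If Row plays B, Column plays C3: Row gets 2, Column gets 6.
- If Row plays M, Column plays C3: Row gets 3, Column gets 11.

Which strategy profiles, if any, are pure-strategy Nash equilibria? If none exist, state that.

(T, C1): Row can switch to M (10 → 11). Not NE.
(T, C2): Row gets 12, best alternative 10; Column gets 11, best alternative 9. No profitable deviation — NE.
(T, C3): Column can switch to C2 (9 → 11). Not NE.
(T, C4): Row can switch to M (5 → 10). Not NE.
(M, C1): Column can switch to C3 (10 → 11). Not NE.
(M, C2): Row can switch to T (10 → 12). Not NE.
(M, C3): Row can switch to T (3 → 5). Not NE.
(M, C4): Row can switch to B (10 → 11). Not NE.
(B, C1): Row can switch to T (6 → 10). Not NE.
(The remaining 3 profiles each have a profitable deviation by the same check.)

(T, C2)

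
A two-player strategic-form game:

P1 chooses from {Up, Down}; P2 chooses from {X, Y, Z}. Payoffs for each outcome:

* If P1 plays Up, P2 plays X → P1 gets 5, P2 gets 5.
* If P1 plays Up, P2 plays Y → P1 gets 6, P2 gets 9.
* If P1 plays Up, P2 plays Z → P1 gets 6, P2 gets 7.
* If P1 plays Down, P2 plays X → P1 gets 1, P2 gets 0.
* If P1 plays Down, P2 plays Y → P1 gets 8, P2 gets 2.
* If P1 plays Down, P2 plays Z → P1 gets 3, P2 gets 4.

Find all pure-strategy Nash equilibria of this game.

P1 against X: payoffs 5, 1 → best response Up.
P1 against Y: payoffs 6, 8 → best response Down.
P1 against Z: payoffs 6, 3 → best response Up.
P2 against Up: payoffs 5, 9, 7 → best response Y.
P2 against Down: payoffs 0, 2, 4 → best response Z.
No profile is a mutual best response for all players.

No pure-strategy Nash equilibrium.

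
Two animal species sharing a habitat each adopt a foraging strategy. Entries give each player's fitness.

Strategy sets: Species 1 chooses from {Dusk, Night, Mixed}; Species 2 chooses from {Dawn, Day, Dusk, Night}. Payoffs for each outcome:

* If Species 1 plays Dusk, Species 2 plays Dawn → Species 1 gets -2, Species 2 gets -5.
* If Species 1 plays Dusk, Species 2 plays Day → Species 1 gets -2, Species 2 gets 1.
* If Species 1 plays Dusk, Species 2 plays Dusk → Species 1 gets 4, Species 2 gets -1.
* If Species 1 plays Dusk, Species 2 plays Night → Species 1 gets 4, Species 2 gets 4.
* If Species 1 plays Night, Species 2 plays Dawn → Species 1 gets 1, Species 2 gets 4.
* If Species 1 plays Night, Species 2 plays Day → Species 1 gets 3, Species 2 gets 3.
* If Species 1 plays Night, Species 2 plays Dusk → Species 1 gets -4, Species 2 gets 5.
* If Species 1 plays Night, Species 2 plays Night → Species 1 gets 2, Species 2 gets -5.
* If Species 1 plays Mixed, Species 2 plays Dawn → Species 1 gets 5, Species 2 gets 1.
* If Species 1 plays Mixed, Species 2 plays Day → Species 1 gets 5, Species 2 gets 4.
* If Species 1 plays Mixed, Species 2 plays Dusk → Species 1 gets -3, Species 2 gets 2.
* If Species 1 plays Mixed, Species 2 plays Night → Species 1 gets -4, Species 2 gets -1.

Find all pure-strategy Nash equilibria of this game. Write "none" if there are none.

Pure-strategy Nash equilibria: (Dusk, Night), (Mixed, Day)

Mark each player's best response to every combination of opponents' strategies; a profile where every player is best-responding is a pure Nash equilibrium.
Species 1 against Dawn: payoffs -2, 1, 5 → best response Mixed.
Species 1 against Day: payoffs -2, 3, 5 → best response Mixed.
Species 1 against Dusk: payoffs 4, -4, -3 → best response Dusk.
Species 1 against Night: payoffs 4, 2, -4 → best response Dusk.
Species 2 against Dusk: payoffs -5, 1, -1, 4 → best response Night.
Species 2 against Night: payoffs 4, 3, 5, -5 → best response Dusk.
Species 2 against Mixed: payoffs 1, 4, 2, -1 → best response Day.
Mutual best responses: (Dusk, Night); (Mixed, Day).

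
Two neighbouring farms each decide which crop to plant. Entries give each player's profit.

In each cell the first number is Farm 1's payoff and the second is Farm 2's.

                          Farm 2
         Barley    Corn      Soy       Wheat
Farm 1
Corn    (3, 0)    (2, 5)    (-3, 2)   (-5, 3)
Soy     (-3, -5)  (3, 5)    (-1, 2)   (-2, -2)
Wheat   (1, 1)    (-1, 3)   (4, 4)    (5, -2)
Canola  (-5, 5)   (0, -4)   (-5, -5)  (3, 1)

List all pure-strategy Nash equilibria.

(Corn, Barley): Farm 2 can switch to Corn (0 → 5). Not NE.
(Corn, Corn): Farm 1 can switch to Soy (2 → 3). Not NE.
(Corn, Soy): Farm 1 can switch to Soy (-3 → -1). Not NE.
(Corn, Wheat): Farm 1 can switch to Soy (-5 → -2). Not NE.
(Soy, Barley): Farm 1 can switch to Corn (-3 → 3). Not NE.
(Soy, Corn): Farm 1 gets 3, best alternative 2; Farm 2 gets 5, best alternative 2. No profitable deviation — NE.
(Soy, Soy): Farm 1 can switch to Wheat (-1 → 4). Not NE.
(Wheat, Soy): Farm 1 gets 4, best alternative -1; Farm 2 gets 4, best alternative 3. No profitable deviation — NE.
(The remaining 8 profiles each have a profitable deviation by the same check.)

The pure Nash equilibria are (Soy, Corn) and (Wheat, Soy).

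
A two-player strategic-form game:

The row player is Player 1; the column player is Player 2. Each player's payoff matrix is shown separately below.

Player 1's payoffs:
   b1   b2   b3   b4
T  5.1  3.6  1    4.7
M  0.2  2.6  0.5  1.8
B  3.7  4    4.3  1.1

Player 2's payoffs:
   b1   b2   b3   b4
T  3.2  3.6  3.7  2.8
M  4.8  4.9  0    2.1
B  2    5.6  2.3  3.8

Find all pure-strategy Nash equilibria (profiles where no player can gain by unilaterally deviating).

(T, b1): Player 2 can switch to b2 (3.2 → 3.6). Not NE.
(T, b2): Player 1 can switch to B (3.6 → 4). Not NE.
(T, b3): Player 1 can switch to B (1 → 4.3). Not NE.
(T, b4): Player 2 can switch to b1 (2.8 → 3.2). Not NE.
(M, b1): Player 1 can switch to T (0.2 → 5.1). Not NE.
(M, b2): Player 1 can switch to T (2.6 → 3.6). Not NE.
(M, b3): Player 1 can switch to T (0.5 → 1). Not NE.
(M, b4): Player 1 can switch to T (1.8 → 4.7). Not NE.
(B, b1): Player 1 can switch to T (3.7 → 5.1). Not NE.
(B, b2): Player 1 gets 4, best alternative 3.6; Player 2 gets 5.6, best alternative 3.8. No profitable deviation — NE.
(B, b3): Player 2 can switch to b2 (2.3 → 5.6). Not NE.
(B, b4): Player 1 can switch to T (1.1 → 4.7). Not NE.

(B, b2)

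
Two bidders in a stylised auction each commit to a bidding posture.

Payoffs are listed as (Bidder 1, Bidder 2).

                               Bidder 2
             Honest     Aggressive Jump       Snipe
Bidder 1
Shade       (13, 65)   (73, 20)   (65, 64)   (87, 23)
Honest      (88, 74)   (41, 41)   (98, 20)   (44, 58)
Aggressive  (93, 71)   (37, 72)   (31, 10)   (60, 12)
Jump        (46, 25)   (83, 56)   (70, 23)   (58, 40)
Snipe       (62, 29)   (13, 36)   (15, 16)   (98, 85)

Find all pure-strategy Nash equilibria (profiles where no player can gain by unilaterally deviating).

Pure-strategy Nash equilibria: (Jump, Aggressive), (Snipe, Snipe)

(Shade, Honest): Bidder 1 can switch to Honest (13 → 88). Not NE.
(Shade, Aggressive): Bidder 1 can switch to Jump (73 → 83). Not NE.
(Shade, Jump): Bidder 1 can switch to Honest (65 → 98). Not NE.
(Shade, Snipe): Bidder 1 can switch to Snipe (87 → 98). Not NE.
(Honest, Honest): Bidder 1 can switch to Aggressive (88 → 93). Not NE.
(Honest, Aggressive): Bidder 1 can switch to Shade (41 → 73). Not NE.
(Honest, Jump): Bidder 2 can switch to Honest (20 → 74). Not NE.
(Honest, Snipe): Bidder 1 can switch to Shade (44 → 87). Not NE.
(Aggressive, Honest): Bidder 2 can switch to Aggressive (71 → 72). Not NE.
(Aggressive, Aggressive): Bidder 1 can switch to Shade (37 → 73). Not NE.
(Jump, Aggressive): Bidder 1 gets 83, best alternative 73; Bidder 2 gets 56, best alternative 40. No profitable deviation — NE.
(Snipe, Snipe): Bidder 1 gets 98, best alternative 87; Bidder 2 gets 85, best alternative 36. No profitable deviation — NE.
(The remaining 8 profiles each have a profitable deviation by the same check.)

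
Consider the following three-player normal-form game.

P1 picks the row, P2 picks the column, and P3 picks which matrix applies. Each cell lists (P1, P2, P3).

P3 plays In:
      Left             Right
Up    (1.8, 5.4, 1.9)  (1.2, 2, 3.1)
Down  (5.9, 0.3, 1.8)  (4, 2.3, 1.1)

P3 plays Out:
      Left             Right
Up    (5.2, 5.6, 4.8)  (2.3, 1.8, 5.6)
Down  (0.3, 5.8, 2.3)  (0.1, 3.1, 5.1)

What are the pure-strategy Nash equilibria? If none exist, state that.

(Up, Left, Out)

P1 against (Left, In): payoffs 1.8, 5.9 → best response Down.
P1 against (Left, Out): payoffs 5.2, 0.3 → best response Up.
P1 against (Right, In): payoffs 1.2, 4 → best response Down.
P1 against (Right, Out): payoffs 2.3, 0.1 → best response Up.
P2 against (Up, In): payoffs 5.4, 2 → best response Left.
P2 against (Up, Out): payoffs 5.6, 1.8 → best response Left.
P2 against (Down, In): payoffs 0.3, 2.3 → best response Right.
P2 against (Down, Out): payoffs 5.8, 3.1 → best response Left.
P3 against (Up, Left): payoffs 1.9, 4.8 → best response Out.
P3 against (Up, Right): payoffs 3.1, 5.6 → best response Out.
P3 against (Down, Left): payoffs 1.8, 2.3 → best response Out.
P3 against (Down, Right): payoffs 1.1, 5.1 → best response Out.
Mutual best responses: (Up, Left, Out).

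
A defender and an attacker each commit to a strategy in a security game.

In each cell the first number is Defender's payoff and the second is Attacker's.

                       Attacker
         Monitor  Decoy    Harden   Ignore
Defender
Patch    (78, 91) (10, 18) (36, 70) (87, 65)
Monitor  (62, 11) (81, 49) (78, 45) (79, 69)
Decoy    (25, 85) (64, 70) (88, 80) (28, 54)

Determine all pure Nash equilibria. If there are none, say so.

The unique pure-strategy Nash equilibrium is (Patch, Monitor).

Defender against Monitor: payoffs 78, 62, 25 → best response Patch.
Defender against Decoy: payoffs 10, 81, 64 → best response Monitor.
Defender against Harden: payoffs 36, 78, 88 → best response Decoy.
Defender against Ignore: payoffs 87, 79, 28 → best response Patch.
Attacker against Patch: payoffs 91, 18, 70, 65 → best response Monitor.
Attacker against Monitor: payoffs 11, 49, 45, 69 → best response Ignore.
Attacker against Decoy: payoffs 85, 70, 80, 54 → best response Monitor.
Mutual best responses: (Patch, Monitor).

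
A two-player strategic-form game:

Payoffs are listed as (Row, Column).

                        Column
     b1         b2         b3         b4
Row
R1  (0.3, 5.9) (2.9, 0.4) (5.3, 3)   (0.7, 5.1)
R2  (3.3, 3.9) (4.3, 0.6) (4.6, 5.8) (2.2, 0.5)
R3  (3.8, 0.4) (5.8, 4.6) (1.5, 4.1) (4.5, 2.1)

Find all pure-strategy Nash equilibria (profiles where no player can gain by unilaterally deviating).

Pure NE: (R3, b2)

Row against b1: payoffs 0.3, 3.3, 3.8 → best response R3.
Row against b2: payoffs 2.9, 4.3, 5.8 → best response R3.
Row against b3: payoffs 5.3, 4.6, 1.5 → best response R1.
Row against b4: payoffs 0.7, 2.2, 4.5 → best response R3.
Column against R1: payoffs 5.9, 0.4, 3, 5.1 → best response b1.
Column against R2: payoffs 3.9, 0.6, 5.8, 0.5 → best response b3.
Column against R3: payoffs 0.4, 4.6, 4.1, 2.1 → best response b2.
Mutual best responses: (R3, b2).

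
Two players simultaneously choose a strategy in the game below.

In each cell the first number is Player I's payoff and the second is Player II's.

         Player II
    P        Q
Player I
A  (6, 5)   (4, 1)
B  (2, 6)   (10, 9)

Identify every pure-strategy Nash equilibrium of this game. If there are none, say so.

Mark each player's best response to every combination of opponents' strategies; a profile where every player is best-responding is a pure Nash equilibrium.
Player I against P: payoffs 6, 2 → best response A.
Player I against Q: payoffs 4, 10 → best response B.
Player II against A: payoffs 5, 1 → best response P.
Player II against B: payoffs 6, 9 → best response Q.
Mutual best responses: (A, P); (B, Q).

Pure-strategy Nash equilibria: (A, P), (B, Q)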